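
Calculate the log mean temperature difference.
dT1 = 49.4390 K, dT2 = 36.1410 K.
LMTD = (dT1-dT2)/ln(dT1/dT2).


dT1/dT2 = 1.3679
ln(dT1/dT2) = 0.3133
LMTD = 13.2980 / 0.3133 = 42.4434 K

42.4434 K


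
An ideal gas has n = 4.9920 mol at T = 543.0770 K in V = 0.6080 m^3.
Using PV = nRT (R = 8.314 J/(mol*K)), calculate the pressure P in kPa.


P = nRT/V = 4.9920 * 8.314 * 543.0770 / 0.6080
= 22539.5898 / 0.6080 = 37071.6937 Pa = 37.0717 kPa

37.0717 kPa


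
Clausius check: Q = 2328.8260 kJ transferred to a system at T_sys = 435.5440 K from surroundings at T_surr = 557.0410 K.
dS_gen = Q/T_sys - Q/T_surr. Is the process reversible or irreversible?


dS_sys = 2328.8260/435.5440 = 5.3469 kJ/K
dS_surr = -2328.8260/557.0410 = -4.1807 kJ/K
dS_gen = 5.3469 - 4.1807 = 1.1662 kJ/K (irreversible)

dS_gen = 1.1662 kJ/K, irreversible


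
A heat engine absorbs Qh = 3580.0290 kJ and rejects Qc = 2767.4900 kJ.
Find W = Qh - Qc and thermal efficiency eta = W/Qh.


W = 3580.0290 - 2767.4900 = 812.5390 kJ
eta = 812.5390 / 3580.0290 = 0.2270 = 22.6964%

W = 812.5390 kJ, eta = 22.6964%


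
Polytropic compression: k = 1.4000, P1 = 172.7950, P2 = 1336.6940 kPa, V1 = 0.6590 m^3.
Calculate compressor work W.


(k-1)/k = 0.2857
(P2/P1)^exp = 1.7941
W = 3.5000 * 172.7950 * 0.6590 * (1.7941 - 1) = 316.5076 kJ

316.5076 kJ


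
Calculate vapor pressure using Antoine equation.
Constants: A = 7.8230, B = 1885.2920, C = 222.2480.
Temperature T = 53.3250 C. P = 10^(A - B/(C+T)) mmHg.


C+T = 275.5730
B/(C+T) = 6.8414
log10(P) = 7.8230 - 6.8414 = 0.9816
P = 10^0.9816 = 9.5862 mmHg

9.5862 mmHg


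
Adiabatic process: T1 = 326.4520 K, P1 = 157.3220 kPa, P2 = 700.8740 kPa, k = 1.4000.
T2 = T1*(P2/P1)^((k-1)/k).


(k-1)/k = 0.2857
(P2/P1)^exp = 1.5324
T2 = 326.4520 * 1.5324 = 500.2708 K

500.2708 K


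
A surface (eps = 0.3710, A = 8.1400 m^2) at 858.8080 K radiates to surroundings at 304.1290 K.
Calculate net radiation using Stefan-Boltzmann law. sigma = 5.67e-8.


T^4 = 5.4398e+11
Tsurr^4 = 8.5552e+09
Q = 0.3710 * 5.67e-8 * 8.1400 * 5.3543e+11 = 91681.4034 W

91681.4034 W


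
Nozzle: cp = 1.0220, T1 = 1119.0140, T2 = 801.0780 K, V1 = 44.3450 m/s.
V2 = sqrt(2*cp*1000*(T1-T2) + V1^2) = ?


dT = 317.9360 K
2*cp*1000*dT = 649861.1840
V1^2 = 1966.4790
V2 = sqrt(651827.6630) = 807.3584 m/s

807.3584 m/s


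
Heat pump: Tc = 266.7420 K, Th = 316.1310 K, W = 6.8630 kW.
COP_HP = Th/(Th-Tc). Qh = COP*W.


COP = 316.1310 / 49.3890 = 6.4008
Qh = 6.4008 * 6.8630 = 43.9290 kW

COP = 6.4008, Qh = 43.9290 kW


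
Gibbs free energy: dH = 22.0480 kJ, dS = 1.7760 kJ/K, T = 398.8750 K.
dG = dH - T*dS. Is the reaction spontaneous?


T*dS = 398.8750 * 1.7760 = 708.4020 kJ
dG = 22.0480 - 708.4020 = -686.3540 kJ (spontaneous)

dG = -686.3540 kJ, spontaneous


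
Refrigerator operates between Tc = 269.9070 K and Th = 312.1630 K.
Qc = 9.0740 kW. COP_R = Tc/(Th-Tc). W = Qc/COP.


COP = 269.9070 / 42.2560 = 6.3874
W = 9.0740 / 6.3874 = 1.4206 kW

COP = 6.3874, W = 1.4206 kW


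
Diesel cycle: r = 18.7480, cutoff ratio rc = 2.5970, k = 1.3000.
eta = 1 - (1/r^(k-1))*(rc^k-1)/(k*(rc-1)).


r^(k-1) = 2.4093
rc^k = 3.4579
eta = 0.5086 = 50.8605%

50.8605%


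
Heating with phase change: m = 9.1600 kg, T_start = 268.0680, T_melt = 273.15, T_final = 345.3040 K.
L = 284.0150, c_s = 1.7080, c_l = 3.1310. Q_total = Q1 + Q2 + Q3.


Q1 (sensible, solid) = 9.1600 * 1.7080 * 5.0820 = 79.5093 kJ
Q2 (latent) = 9.1600 * 284.0150 = 2601.5774 kJ
Q3 (sensible, liquid) = 9.1600 * 3.1310 * 72.1540 = 2069.3738 kJ
Q_total = 4750.4605 kJ

4750.4605 kJ


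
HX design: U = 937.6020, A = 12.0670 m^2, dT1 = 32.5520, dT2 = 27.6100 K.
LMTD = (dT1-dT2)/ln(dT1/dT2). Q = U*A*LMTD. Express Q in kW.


LMTD = 30.0132 K
Q = 937.6020 * 12.0670 * 30.0132 = 339570.8471 W = 339.5708 kW

339.5708 kW


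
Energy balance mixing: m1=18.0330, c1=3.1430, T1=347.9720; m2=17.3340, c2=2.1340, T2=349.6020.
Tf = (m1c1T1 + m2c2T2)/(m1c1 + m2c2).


num = 32654.3015
den = 93.6685
Tf = 348.6157 K

348.6157 K


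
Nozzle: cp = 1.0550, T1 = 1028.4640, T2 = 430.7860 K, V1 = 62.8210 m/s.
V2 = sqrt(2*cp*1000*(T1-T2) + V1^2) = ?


dT = 597.6780 K
2*cp*1000*dT = 1261100.5800
V1^2 = 3946.4780
V2 = sqrt(1265047.0580) = 1124.7431 m/s

1124.7431 m/s


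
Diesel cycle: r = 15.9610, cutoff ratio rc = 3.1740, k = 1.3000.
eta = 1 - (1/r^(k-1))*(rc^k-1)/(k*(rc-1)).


r^(k-1) = 2.2957
rc^k = 4.4884
eta = 0.4623 = 46.2347%

46.2347%


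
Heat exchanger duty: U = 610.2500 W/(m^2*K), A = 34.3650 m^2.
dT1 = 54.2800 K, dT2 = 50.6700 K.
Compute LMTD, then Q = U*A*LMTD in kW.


LMTD = 52.4543 K
Q = 610.2500 * 34.3650 * 52.4543 = 1100031.7325 W = 1100.0317 kW

1100.0317 kW


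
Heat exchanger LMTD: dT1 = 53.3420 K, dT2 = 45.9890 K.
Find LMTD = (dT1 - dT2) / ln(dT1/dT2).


dT1/dT2 = 1.1599
ln(dT1/dT2) = 0.1483
LMTD = 7.3530 / 0.1483 = 49.5746 K

49.5746 K


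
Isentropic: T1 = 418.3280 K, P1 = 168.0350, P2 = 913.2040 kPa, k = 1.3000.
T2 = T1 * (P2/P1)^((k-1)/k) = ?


(k-1)/k = 0.2308
(P2/P1)^exp = 1.4779
T2 = 418.3280 * 1.4779 = 618.2599 K

618.2599 K


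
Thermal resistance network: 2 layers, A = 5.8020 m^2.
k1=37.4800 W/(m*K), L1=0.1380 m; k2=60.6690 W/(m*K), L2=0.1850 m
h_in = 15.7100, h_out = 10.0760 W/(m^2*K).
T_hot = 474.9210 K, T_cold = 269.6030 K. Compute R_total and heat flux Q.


R_conv_in = 1/(15.7100*5.8020) = 0.0110
R_1 = 0.1380/(37.4800*5.8020) = 0.0006
R_2 = 0.1850/(60.6690*5.8020) = 0.0005
R_conv_out = 1/(10.0760*5.8020) = 0.0171
R_total = 0.0292 K/W
Q = 205.3180 / 0.0292 = 7022.6360 W

R_total = 0.0292 K/W, Q = 7022.6360 W


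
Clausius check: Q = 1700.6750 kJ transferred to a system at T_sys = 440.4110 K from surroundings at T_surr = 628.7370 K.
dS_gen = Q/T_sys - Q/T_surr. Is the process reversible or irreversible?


dS_sys = 1700.6750/440.4110 = 3.8616 kJ/K
dS_surr = -1700.6750/628.7370 = -2.7049 kJ/K
dS_gen = 3.8616 - 2.7049 = 1.1567 kJ/K (irreversible)

dS_gen = 1.1567 kJ/K, irreversible


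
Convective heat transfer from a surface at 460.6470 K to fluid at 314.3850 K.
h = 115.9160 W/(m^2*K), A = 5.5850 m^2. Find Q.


dT = 146.2620 K
Q = 115.9160 * 5.5850 * 146.2620 = 94688.6820 W

94688.6820 W


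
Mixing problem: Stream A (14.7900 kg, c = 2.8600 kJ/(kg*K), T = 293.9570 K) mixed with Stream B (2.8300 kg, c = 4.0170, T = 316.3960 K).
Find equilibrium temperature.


num = 16031.0293
den = 53.6675
Tf = 298.7101 K

298.7101 K


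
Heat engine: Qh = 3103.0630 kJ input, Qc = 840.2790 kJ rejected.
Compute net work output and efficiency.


W = 3103.0630 - 840.2790 = 2262.7840 kJ
eta = 2262.7840 / 3103.0630 = 0.7292 = 72.9210%

W = 2262.7840 kJ, eta = 72.9210%


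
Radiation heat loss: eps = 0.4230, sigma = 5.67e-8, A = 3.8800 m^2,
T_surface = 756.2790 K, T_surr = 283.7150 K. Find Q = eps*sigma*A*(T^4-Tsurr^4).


T^4 = 3.2714e+11
Tsurr^4 = 6.4793e+09
Q = 0.4230 * 5.67e-8 * 3.8800 * 3.2066e+11 = 29839.7562 W

29839.7562 W


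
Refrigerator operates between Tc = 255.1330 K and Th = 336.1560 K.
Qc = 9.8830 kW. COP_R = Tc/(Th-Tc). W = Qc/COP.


COP = 255.1330 / 81.0230 = 3.1489
W = 9.8830 / 3.1489 = 3.1386 kW

COP = 3.1489, W = 3.1386 kW


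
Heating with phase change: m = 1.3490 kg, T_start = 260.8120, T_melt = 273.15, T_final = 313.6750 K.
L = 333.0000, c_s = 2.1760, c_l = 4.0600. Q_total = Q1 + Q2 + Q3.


Q1 (sensible, solid) = 1.3490 * 2.1760 * 12.3380 = 36.2173 kJ
Q2 (latent) = 1.3490 * 333.0000 = 449.2170 kJ
Q3 (sensible, liquid) = 1.3490 * 4.0600 * 40.5250 = 221.9530 kJ
Q_total = 707.3873 kJ

707.3873 kJ


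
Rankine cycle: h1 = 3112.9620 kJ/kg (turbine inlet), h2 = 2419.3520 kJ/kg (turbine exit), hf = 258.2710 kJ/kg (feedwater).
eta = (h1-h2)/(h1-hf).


W = 693.6100 kJ/kg
Q_in = 2854.6910 kJ/kg
eta = 0.2430 = 24.2972%

eta = 24.2972%


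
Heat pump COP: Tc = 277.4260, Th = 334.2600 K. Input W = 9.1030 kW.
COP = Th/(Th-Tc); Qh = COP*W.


COP = 334.2600 / 56.8340 = 5.8813
Qh = 5.8813 * 9.1030 = 53.5378 kW

COP = 5.8813, Qh = 53.5378 kW


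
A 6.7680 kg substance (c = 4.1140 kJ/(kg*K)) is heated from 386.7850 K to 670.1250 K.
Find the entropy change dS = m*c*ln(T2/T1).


T2/T1 = 1.7326
ln(T2/T1) = 0.5496
dS = 6.7680 * 4.1140 * 0.5496 = 15.3027 kJ/K

15.3027 kJ/K


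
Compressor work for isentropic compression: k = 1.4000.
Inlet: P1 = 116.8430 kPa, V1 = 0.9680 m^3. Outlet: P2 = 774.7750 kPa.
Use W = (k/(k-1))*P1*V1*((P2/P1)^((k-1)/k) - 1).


(k-1)/k = 0.2857
(P2/P1)^exp = 1.7169
W = 3.5000 * 116.8430 * 0.9680 * (1.7169 - 1) = 283.7795 kJ

283.7795 kJ


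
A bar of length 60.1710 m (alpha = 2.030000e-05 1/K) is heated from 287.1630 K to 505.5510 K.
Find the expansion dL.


dT = 218.3880 K
dL = 2.030000e-05 * 60.1710 * 218.3880 = 0.266755 m
L_final = 60.437755 m

dL = 0.266755 m


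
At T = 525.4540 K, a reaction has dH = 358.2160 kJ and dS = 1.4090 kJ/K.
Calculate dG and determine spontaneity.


T*dS = 525.4540 * 1.4090 = 740.3647 kJ
dG = 358.2160 - 740.3647 = -382.1487 kJ (spontaneous)

dG = -382.1487 kJ, spontaneous


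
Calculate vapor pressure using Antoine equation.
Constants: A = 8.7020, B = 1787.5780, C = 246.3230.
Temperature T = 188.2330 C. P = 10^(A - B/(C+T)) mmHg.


C+T = 434.5560
B/(C+T) = 4.1136
log10(P) = 8.7020 - 4.1136 = 4.5884
P = 10^4.5884 = 38763.8233 mmHg

38763.8233 mmHg


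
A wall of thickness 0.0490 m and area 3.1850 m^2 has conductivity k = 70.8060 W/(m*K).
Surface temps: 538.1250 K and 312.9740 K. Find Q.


dT = 225.1510 K
Q = 70.8060 * 3.1850 * 225.1510 / 0.0490 = 1036232.7109 W

1036232.7109 W


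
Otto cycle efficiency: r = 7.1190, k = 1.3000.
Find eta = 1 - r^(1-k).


r^(k-1) = 1.8019
eta = 1 - 1/1.8019 = 0.4450 = 44.5024%

44.5024%


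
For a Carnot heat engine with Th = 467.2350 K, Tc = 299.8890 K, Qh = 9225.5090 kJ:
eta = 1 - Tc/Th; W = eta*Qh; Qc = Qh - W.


eta = 1 - 299.8890/467.2350 = 0.3582
W = 0.3582 * 9225.5090 = 3304.2303 kJ
Qc = 9225.5090 - 3304.2303 = 5921.2787 kJ

eta = 35.8162%, W = 3304.2303 kJ, Qc = 5921.2787 kJ


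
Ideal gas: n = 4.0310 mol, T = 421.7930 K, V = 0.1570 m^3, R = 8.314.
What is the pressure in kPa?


P = nRT/V = 4.0310 * 8.314 * 421.7930 / 0.1570
= 14135.8584 / 0.1570 = 90037.3147 Pa = 90.0373 kPa

90.0373 kPa


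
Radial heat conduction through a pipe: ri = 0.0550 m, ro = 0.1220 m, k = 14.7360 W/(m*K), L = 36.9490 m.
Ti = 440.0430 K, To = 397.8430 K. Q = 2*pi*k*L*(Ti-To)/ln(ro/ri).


dT = 42.2000 K
ln(ro/ri) = 0.7967
Q = 2*pi*14.7360*36.9490*42.2000 / 0.7967 = 181211.7782 W

181211.7782 W


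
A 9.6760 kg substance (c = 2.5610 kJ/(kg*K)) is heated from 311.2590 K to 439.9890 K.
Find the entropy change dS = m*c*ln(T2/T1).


T2/T1 = 1.4136
ln(T2/T1) = 0.3461
dS = 9.6760 * 2.5610 * 0.3461 = 8.5770 kJ/K

8.5770 kJ/K


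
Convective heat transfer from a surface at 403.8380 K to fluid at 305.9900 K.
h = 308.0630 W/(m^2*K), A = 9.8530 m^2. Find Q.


dT = 97.8480 K
Q = 308.0630 * 9.8530 * 97.8480 = 297002.4120 W

297002.4120 W


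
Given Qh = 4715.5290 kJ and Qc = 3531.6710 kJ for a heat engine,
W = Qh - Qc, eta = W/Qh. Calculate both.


W = 4715.5290 - 3531.6710 = 1183.8580 kJ
eta = 1183.8580 / 4715.5290 = 0.2511 = 25.1055%

W = 1183.8580 kJ, eta = 25.1055%


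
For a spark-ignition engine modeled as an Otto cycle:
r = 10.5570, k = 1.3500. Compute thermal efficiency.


r^(k-1) = 2.2816
eta = 1 - 1/2.2816 = 0.5617 = 56.1711%

56.1711%


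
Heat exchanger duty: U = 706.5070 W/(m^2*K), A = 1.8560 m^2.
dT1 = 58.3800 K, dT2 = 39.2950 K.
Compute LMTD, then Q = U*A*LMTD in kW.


LMTD = 48.2095 K
Q = 706.5070 * 1.8560 * 48.2095 = 63216.0481 W = 63.2160 kW

63.2160 kW


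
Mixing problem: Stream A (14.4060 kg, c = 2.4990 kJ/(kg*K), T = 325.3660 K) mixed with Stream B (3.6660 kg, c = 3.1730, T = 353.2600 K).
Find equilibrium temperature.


num = 15822.5666
den = 47.6328
Tf = 332.1779 K

332.1779 K


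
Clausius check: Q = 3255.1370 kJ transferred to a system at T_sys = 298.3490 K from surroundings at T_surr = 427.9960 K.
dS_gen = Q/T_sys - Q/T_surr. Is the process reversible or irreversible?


dS_sys = 3255.1370/298.3490 = 10.9105 kJ/K
dS_surr = -3255.1370/427.9960 = -7.6055 kJ/K
dS_gen = 10.9105 - 7.6055 = 3.3050 kJ/K (irreversible)

dS_gen = 3.3050 kJ/K, irreversible


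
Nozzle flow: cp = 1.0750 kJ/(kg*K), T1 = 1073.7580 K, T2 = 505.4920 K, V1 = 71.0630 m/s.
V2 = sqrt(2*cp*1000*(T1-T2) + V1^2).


dT = 568.2660 K
2*cp*1000*dT = 1221771.9000
V1^2 = 5049.9500
V2 = sqrt(1226821.8500) = 1107.6199 m/s

1107.6199 m/s


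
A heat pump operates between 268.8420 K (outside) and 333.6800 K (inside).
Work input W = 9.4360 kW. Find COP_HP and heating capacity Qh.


COP = 333.6800 / 64.8380 = 5.1464
Qh = 5.1464 * 9.4360 = 48.5611 kW

COP = 5.1464, Qh = 48.5611 kW


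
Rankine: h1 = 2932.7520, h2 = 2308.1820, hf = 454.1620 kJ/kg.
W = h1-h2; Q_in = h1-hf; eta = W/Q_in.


W = 624.5700 kJ/kg
Q_in = 2478.5900 kJ/kg
eta = 0.2520 = 25.1986%

eta = 25.1986%


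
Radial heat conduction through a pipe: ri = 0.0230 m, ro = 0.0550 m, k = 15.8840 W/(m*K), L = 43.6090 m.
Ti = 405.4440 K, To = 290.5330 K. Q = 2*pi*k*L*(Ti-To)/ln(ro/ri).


dT = 114.9110 K
ln(ro/ri) = 0.8718
Q = 2*pi*15.8840*43.6090*114.9110 / 0.8718 = 573642.3439 W

573642.3439 W


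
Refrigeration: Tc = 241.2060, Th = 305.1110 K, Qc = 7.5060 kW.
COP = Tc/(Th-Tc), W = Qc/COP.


COP = 241.2060 / 63.9050 = 3.7744
W = 7.5060 / 3.7744 = 1.9886 kW

COP = 3.7744, W = 1.9886 kW


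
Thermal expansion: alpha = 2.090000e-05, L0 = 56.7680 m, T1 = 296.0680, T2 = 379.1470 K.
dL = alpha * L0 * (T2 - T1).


dT = 83.0790 K
dL = 2.090000e-05 * 56.7680 * 83.0790 = 0.098569 m
L_final = 56.866569 m

dL = 0.098569 m


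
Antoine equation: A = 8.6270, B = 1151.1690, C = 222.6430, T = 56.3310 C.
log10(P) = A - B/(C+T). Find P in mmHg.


C+T = 278.9740
B/(C+T) = 4.1264
log10(P) = 8.6270 - 4.1264 = 4.5006
P = 10^4.5006 = 31663.7023 mmHg

31663.7023 mmHg


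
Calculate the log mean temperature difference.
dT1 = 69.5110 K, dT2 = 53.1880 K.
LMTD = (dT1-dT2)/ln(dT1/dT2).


dT1/dT2 = 1.3069
ln(dT1/dT2) = 0.2677
LMTD = 16.3230 / 0.2677 = 60.9859 K

60.9859 K


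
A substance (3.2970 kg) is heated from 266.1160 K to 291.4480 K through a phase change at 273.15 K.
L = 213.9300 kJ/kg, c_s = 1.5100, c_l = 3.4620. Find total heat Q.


Q1 (sensible, solid) = 3.2970 * 1.5100 * 7.0340 = 35.0186 kJ
Q2 (latent) = 3.2970 * 213.9300 = 705.3272 kJ
Q3 (sensible, liquid) = 3.2970 * 3.4620 * 18.2980 = 208.8573 kJ
Q_total = 949.2031 kJ

949.2031 kJ


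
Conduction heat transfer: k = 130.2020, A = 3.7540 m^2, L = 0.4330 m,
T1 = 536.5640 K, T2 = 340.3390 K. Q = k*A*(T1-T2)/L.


dT = 196.2250 K
Q = 130.2020 * 3.7540 * 196.2250 / 0.4330 = 221502.3637 W

221502.3637 W


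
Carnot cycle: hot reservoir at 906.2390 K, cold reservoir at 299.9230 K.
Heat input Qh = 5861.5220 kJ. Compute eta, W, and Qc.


eta = 1 - 299.9230/906.2390 = 0.6690
W = 0.6690 * 5861.5220 = 3921.6306 kJ
Qc = 5861.5220 - 3921.6306 = 1939.8914 kJ

eta = 66.9046%, W = 3921.6306 kJ, Qc = 1939.8914 kJ


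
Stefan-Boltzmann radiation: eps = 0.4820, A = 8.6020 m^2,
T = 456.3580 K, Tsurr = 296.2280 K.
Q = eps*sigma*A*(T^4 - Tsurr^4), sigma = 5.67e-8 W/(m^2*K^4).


T^4 = 4.3373e+10
Tsurr^4 = 7.7002e+09
Q = 0.4820 * 5.67e-8 * 8.6020 * 3.5673e+10 = 8386.2946 W

8386.2946 W


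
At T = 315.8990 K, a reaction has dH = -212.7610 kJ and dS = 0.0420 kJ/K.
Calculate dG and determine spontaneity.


T*dS = 315.8990 * 0.0420 = 13.2678 kJ
dG = -212.7610 - 13.2678 = -226.0288 kJ (spontaneous)

dG = -226.0288 kJ, spontaneous


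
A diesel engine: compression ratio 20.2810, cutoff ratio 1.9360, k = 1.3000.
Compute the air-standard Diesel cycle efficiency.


r^(k-1) = 2.4668
rc^k = 2.3604
eta = 0.5468 = 54.6784%

54.6784%


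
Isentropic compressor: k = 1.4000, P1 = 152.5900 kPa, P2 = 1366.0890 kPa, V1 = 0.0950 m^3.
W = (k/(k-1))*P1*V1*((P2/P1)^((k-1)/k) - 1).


(k-1)/k = 0.2857
(P2/P1)^exp = 1.8706
W = 3.5000 * 152.5900 * 0.0950 * (1.8706 - 1) = 44.1721 kJ

44.1721 kJ


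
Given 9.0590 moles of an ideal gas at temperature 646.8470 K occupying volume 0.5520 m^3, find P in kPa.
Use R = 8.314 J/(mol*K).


P = nRT/V = 9.0590 * 8.314 * 646.8470 / 0.5520
= 48718.2689 / 0.5520 = 88257.7335 Pa = 88.2577 kPa

88.2577 kPa


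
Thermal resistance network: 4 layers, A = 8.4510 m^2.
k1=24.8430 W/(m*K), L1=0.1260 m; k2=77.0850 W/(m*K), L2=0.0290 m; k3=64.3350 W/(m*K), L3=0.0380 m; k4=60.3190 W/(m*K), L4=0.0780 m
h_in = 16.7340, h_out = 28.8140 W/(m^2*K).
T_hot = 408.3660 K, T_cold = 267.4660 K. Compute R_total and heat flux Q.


R_conv_in = 1/(16.7340*8.4510) = 0.0071
R_1 = 0.1260/(24.8430*8.4510) = 0.0006
R_2 = 0.0290/(77.0850*8.4510) = 4.4516e-05
R_3 = 0.0380/(64.3350*8.4510) = 6.9892e-05
R_4 = 0.0780/(60.3190*8.4510) = 0.0002
R_conv_out = 1/(28.8140*8.4510) = 0.0041
R_total = 0.0120 K/W
Q = 140.9000 / 0.0120 = 11697.4007 W

R_total = 0.0120 K/W, Q = 11697.4007 W


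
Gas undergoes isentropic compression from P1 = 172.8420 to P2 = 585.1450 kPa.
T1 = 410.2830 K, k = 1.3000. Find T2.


(k-1)/k = 0.2308
(P2/P1)^exp = 1.3250
T2 = 410.2830 * 1.3250 = 543.6285 K

543.6285 K


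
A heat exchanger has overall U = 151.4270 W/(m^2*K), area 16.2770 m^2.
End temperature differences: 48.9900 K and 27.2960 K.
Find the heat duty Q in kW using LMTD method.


LMTD = 37.0916 K
Q = 151.4270 * 16.2770 * 37.0916 = 91422.5854 W = 91.4226 kW

91.4226 kW


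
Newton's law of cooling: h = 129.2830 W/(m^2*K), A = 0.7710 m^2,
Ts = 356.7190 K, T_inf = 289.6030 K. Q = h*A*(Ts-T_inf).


dT = 67.1160 K
Q = 129.2830 * 0.7710 * 67.1160 = 6689.9345 W

6689.9345 W


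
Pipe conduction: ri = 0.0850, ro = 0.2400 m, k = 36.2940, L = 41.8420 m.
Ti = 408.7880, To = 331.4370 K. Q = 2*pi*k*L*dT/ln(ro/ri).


dT = 77.3510 K
ln(ro/ri) = 1.0380
Q = 2*pi*36.2940*41.8420*77.3510 / 1.0380 = 711051.2066 W

711051.2066 W


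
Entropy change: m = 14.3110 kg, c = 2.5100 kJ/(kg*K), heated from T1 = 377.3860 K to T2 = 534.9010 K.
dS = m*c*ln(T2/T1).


T2/T1 = 1.4174
ln(T2/T1) = 0.3488
dS = 14.3110 * 2.5100 * 0.3488 = 12.5296 kJ/K

12.5296 kJ/K


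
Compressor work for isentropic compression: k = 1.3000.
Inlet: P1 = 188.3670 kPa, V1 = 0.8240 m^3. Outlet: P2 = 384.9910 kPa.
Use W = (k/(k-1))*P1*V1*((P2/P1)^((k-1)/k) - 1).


(k-1)/k = 0.2308
(P2/P1)^exp = 1.1793
W = 4.3333 * 188.3670 * 0.8240 * (1.1793 - 1) = 120.6275 kJ

120.6275 kJ


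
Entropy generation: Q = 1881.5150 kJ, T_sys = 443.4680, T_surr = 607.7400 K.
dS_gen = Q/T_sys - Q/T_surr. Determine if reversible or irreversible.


dS_sys = 1881.5150/443.4680 = 4.2427 kJ/K
dS_surr = -1881.5150/607.7400 = -3.0959 kJ/K
dS_gen = 4.2427 - 3.0959 = 1.1468 kJ/K (irreversible)

dS_gen = 1.1468 kJ/K, irreversible


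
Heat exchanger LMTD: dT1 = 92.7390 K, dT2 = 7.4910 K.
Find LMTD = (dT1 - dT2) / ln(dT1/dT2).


dT1/dT2 = 12.3801
ln(dT1/dT2) = 2.5161
LMTD = 85.2480 / 2.5161 = 33.8812 K

33.8812 K


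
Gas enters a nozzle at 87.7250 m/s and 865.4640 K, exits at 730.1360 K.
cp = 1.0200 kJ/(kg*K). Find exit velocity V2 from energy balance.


dT = 135.3280 K
2*cp*1000*dT = 276069.1200
V1^2 = 7695.6756
V2 = sqrt(283764.7956) = 532.6958 m/s

532.6958 m/s


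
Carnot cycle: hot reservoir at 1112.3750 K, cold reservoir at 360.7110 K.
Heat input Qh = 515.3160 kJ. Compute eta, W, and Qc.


eta = 1 - 360.7110/1112.3750 = 0.6757
W = 0.6757 * 515.3160 = 348.2139 kJ
Qc = 515.3160 - 348.2139 = 167.1021 kJ

eta = 67.5729%, W = 348.2139 kJ, Qc = 167.1021 kJ


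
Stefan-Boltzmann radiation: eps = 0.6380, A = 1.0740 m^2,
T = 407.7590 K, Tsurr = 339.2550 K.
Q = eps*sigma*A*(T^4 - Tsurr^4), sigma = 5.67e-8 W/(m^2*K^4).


T^4 = 2.7645e+10
Tsurr^4 = 1.3247e+10
Q = 0.6380 * 5.67e-8 * 1.0740 * 1.4398e+10 = 559.3931 W

559.3931 W


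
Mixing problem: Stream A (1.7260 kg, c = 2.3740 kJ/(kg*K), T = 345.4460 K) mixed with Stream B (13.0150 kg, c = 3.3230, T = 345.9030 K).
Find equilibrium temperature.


num = 16375.3785
den = 47.3464
Tf = 345.8634 K

345.8634 K


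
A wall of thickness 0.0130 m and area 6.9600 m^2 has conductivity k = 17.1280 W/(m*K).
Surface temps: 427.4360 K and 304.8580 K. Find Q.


dT = 122.5780 K
Q = 17.1280 * 6.9600 * 122.5780 / 0.0130 = 1124048.5576 W

1124048.5576 W


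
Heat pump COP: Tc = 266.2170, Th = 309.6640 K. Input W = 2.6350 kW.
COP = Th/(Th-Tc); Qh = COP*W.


COP = 309.6640 / 43.4470 = 7.1274
Qh = 7.1274 * 2.6350 = 18.7807 kW

COP = 7.1274, Qh = 18.7807 kW


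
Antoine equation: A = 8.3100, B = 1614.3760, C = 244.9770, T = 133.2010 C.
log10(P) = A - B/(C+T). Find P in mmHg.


C+T = 378.1780
B/(C+T) = 4.2688
log10(P) = 8.3100 - 4.2688 = 4.0412
P = 10^4.0412 = 10994.4677 mmHg

10994.4677 mmHg


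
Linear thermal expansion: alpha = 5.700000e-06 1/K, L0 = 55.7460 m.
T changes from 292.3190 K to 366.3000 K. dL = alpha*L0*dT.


dT = 73.9810 K
dL = 5.700000e-06 * 55.7460 * 73.9810 = 0.023508 m
L_final = 55.769508 m

dL = 0.023508 m


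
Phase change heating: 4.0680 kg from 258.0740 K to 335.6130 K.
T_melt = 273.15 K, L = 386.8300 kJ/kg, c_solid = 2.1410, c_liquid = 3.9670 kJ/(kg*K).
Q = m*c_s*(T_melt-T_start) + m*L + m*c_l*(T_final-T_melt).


Q1 (sensible, solid) = 4.0680 * 2.1410 * 15.0760 = 131.3057 kJ
Q2 (latent) = 4.0680 * 386.8300 = 1573.6244 kJ
Q3 (sensible, liquid) = 4.0680 * 3.9670 * 62.4630 = 1008.0127 kJ
Q_total = 2712.9428 kJ

2712.9428 kJ


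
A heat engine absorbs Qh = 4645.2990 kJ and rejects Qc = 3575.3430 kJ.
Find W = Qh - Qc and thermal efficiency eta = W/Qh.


W = 4645.2990 - 3575.3430 = 1069.9560 kJ
eta = 1069.9560 / 4645.2990 = 0.2303 = 23.0331%

W = 1069.9560 kJ, eta = 23.0331%


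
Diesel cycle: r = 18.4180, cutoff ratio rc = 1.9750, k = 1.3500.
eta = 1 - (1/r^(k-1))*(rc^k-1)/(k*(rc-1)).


r^(k-1) = 2.7723
rc^k = 2.5062
eta = 0.5872 = 58.7229%

58.7229%


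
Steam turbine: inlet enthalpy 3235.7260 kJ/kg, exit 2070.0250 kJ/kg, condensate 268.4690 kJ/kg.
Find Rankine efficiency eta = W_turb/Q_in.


W = 1165.7010 kJ/kg
Q_in = 2967.2570 kJ/kg
eta = 0.3929 = 39.2855%

eta = 39.2855%


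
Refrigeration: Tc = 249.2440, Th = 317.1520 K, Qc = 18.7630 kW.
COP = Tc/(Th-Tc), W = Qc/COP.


COP = 249.2440 / 67.9080 = 3.6703
W = 18.7630 / 3.6703 = 5.1121 kW

COP = 3.6703, W = 5.1121 kW


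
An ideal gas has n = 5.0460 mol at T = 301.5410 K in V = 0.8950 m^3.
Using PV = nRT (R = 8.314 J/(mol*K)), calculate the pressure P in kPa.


P = nRT/V = 5.0460 * 8.314 * 301.5410 / 0.8950
= 12650.3819 / 0.8950 = 14134.5049 Pa = 14.1345 kPa

14.1345 kPa


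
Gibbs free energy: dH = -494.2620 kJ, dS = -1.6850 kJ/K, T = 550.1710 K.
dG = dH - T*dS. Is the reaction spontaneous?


T*dS = 550.1710 * -1.6850 = -927.0381 kJ
dG = -494.2620 + 927.0381 = 432.7761 kJ (non-spontaneous)

dG = 432.7761 kJ, non-spontaneous


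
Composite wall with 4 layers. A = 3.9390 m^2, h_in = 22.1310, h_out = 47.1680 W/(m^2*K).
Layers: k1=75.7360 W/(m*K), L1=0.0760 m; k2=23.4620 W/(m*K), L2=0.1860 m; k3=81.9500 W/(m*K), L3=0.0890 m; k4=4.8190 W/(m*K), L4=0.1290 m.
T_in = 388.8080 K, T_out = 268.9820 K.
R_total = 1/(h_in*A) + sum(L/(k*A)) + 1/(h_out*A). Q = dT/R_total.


R_conv_in = 1/(22.1310*3.9390) = 0.0115
R_1 = 0.0760/(75.7360*3.9390) = 0.0003
R_2 = 0.1860/(23.4620*3.9390) = 0.0020
R_3 = 0.0890/(81.9500*3.9390) = 0.0003
R_4 = 0.1290/(4.8190*3.9390) = 0.0068
R_conv_out = 1/(47.1680*3.9390) = 0.0054
R_total = 0.0262 K/W
Q = 119.8260 / 0.0262 = 4574.8073 W

R_total = 0.0262 K/W, Q = 4574.8073 W


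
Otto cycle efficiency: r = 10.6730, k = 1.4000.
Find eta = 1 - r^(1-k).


r^(k-1) = 2.5782
eta = 1 - 1/2.5782 = 0.6121 = 61.2131%

61.2131%


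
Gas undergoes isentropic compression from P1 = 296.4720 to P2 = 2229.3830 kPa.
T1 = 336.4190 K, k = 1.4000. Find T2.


(k-1)/k = 0.2857
(P2/P1)^exp = 1.7797
T2 = 336.4190 * 1.7797 = 598.7199 K

598.7199 K


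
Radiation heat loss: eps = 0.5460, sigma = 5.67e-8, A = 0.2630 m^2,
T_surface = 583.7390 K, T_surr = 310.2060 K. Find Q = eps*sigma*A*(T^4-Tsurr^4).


T^4 = 1.1611e+11
Tsurr^4 = 9.2598e+09
Q = 0.5460 * 5.67e-8 * 0.2630 * 1.0685e+11 = 869.9865 W

869.9865 W


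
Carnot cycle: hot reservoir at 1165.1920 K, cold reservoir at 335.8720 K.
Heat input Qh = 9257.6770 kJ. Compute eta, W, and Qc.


eta = 1 - 335.8720/1165.1920 = 0.7117
W = 0.7117 * 9257.6770 = 6589.1087 kJ
Qc = 9257.6770 - 6589.1087 = 2668.5683 kJ

eta = 71.1745%, W = 6589.1087 kJ, Qc = 2668.5683 kJ


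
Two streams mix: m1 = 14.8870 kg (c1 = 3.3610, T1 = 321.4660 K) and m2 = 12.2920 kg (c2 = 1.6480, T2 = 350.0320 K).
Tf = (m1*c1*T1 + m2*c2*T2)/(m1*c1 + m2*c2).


num = 23175.2917
den = 70.2924
Tf = 329.6983 K

329.6983 K


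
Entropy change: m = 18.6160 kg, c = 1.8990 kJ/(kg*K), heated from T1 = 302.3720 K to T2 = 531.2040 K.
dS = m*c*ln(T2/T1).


T2/T1 = 1.7568
ln(T2/T1) = 0.5635
dS = 18.6160 * 1.8990 * 0.5635 = 19.9203 kJ/K

19.9203 kJ/K


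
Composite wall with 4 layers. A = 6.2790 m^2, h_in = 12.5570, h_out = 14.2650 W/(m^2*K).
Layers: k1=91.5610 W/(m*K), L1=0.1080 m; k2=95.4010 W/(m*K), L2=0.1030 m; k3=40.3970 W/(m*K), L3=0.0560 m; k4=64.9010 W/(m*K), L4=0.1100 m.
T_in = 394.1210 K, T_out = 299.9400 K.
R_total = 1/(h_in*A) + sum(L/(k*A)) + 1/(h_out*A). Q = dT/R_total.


R_conv_in = 1/(12.5570*6.2790) = 0.0127
R_1 = 0.1080/(91.5610*6.2790) = 0.0002
R_2 = 0.1030/(95.4010*6.2790) = 0.0002
R_3 = 0.0560/(40.3970*6.2790) = 0.0002
R_4 = 0.1100/(64.9010*6.2790) = 0.0003
R_conv_out = 1/(14.2650*6.2790) = 0.0112
R_total = 0.0247 K/W
Q = 94.1810 / 0.0247 = 3813.3026 W

R_total = 0.0247 K/W, Q = 3813.3026 W


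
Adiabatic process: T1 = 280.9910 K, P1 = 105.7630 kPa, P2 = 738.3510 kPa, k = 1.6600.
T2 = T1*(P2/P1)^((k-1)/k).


(k-1)/k = 0.3976
(P2/P1)^exp = 2.1654
T2 = 280.9910 * 2.1654 = 608.4578 K

608.4578 K


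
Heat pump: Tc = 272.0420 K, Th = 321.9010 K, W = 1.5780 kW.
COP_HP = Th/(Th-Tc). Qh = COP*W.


COP = 321.9010 / 49.8590 = 6.4562
Qh = 6.4562 * 1.5780 = 10.1879 kW

COP = 6.4562, Qh = 10.1879 kW


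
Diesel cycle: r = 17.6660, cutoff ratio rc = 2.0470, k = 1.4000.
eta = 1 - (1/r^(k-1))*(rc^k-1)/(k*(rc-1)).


r^(k-1) = 3.1540
rc^k = 2.7262
eta = 0.6266 = 62.6601%

62.6601%


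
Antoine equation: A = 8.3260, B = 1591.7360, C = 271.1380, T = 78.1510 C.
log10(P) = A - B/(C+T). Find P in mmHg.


C+T = 349.2890
B/(C+T) = 4.5571
log10(P) = 8.3260 - 4.5571 = 3.7689
P = 10^3.7689 = 5873.8856 mmHg

5873.8856 mmHg


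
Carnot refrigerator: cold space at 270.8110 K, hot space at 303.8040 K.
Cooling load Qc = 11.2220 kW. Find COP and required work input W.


COP = 270.8110 / 32.9930 = 8.2081
W = 11.2220 / 8.2081 = 1.3672 kW

COP = 8.2081, W = 1.3672 kW


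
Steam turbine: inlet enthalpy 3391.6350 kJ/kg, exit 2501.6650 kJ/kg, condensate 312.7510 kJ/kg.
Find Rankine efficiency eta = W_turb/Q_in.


W = 889.9700 kJ/kg
Q_in = 3078.8840 kJ/kg
eta = 0.2891 = 28.9056%

eta = 28.9056%


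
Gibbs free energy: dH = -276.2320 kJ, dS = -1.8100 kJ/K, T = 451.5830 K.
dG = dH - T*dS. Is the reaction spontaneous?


T*dS = 451.5830 * -1.8100 = -817.3652 kJ
dG = -276.2320 + 817.3652 = 541.1332 kJ (non-spontaneous)

dG = 541.1332 kJ, non-spontaneous


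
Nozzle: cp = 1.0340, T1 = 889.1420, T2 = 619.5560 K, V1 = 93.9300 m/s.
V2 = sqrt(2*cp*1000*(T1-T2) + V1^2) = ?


dT = 269.5860 K
2*cp*1000*dT = 557503.8480
V1^2 = 8822.8449
V2 = sqrt(566326.6929) = 752.5468 m/s

752.5468 m/s


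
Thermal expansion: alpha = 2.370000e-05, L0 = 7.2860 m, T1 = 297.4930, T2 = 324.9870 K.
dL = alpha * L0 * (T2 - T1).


dT = 27.4940 K
dL = 2.370000e-05 * 7.2860 * 27.4940 = 0.004748 m
L_final = 7.290748 m

dL = 0.004748 m


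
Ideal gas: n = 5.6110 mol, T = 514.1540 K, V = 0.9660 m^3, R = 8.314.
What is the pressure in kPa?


P = nRT/V = 5.6110 * 8.314 * 514.1540 / 0.9660
= 23985.2090 / 0.9660 = 24829.4089 Pa = 24.8294 kPa

24.8294 kPa


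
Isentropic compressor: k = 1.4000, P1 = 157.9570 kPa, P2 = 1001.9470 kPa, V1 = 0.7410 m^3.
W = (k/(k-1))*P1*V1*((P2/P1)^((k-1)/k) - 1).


(k-1)/k = 0.2857
(P2/P1)^exp = 1.6952
W = 3.5000 * 157.9570 * 0.7410 * (1.6952 - 1) = 284.8115 kJ

284.8115 kJ


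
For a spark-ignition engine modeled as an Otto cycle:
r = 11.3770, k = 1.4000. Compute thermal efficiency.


r^(k-1) = 2.6449
eta = 1 - 1/2.6449 = 0.6219 = 62.1915%

62.1915%


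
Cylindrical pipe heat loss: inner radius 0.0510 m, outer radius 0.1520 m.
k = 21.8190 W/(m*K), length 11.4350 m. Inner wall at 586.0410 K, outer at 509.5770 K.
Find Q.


dT = 76.4640 K
ln(ro/ri) = 1.0921
Q = 2*pi*21.8190*11.4350*76.4640 / 1.0921 = 109764.8847 W

109764.8847 W


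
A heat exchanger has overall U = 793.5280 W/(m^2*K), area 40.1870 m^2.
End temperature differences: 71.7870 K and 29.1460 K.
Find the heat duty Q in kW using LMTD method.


LMTD = 47.3061 K
Q = 793.5280 * 40.1870 * 47.3061 = 1508566.8165 W = 1508.5668 kW

1508.5668 kW


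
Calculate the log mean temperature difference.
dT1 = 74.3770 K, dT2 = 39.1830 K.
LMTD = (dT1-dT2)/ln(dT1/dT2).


dT1/dT2 = 1.8982
ln(dT1/dT2) = 0.6409
LMTD = 35.1940 / 0.6409 = 54.9131 K

54.9131 K


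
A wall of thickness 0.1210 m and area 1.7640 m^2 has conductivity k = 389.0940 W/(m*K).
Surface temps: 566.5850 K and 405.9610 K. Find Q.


dT = 160.6240 K
Q = 389.0940 * 1.7640 * 160.6240 / 0.1210 = 911125.4573 W

911125.4573 W


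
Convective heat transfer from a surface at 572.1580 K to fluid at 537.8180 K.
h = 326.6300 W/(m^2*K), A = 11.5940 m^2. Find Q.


dT = 34.3400 K
Q = 326.6300 * 11.5940 * 34.3400 = 130043.8019 W

130043.8019 W


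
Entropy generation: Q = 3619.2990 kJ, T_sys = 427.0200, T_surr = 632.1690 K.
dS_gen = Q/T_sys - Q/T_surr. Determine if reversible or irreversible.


dS_sys = 3619.2990/427.0200 = 8.4757 kJ/K
dS_surr = -3619.2990/632.1690 = -5.7252 kJ/K
dS_gen = 8.4757 - 5.7252 = 2.7505 kJ/K (irreversible)

dS_gen = 2.7505 kJ/K, irreversible


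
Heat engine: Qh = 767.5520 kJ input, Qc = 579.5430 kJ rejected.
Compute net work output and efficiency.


W = 767.5520 - 579.5430 = 188.0090 kJ
eta = 188.0090 / 767.5520 = 0.2449 = 24.4946%

W = 188.0090 kJ, eta = 24.4946%


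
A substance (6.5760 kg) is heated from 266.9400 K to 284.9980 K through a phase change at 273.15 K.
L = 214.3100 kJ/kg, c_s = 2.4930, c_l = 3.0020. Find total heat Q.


Q1 (sensible, solid) = 6.5760 * 2.4930 * 6.2100 = 101.8065 kJ
Q2 (latent) = 6.5760 * 214.3100 = 1409.3026 kJ
Q3 (sensible, liquid) = 6.5760 * 3.0020 * 11.8480 = 233.8932 kJ
Q_total = 1745.0023 kJ

1745.0023 kJ


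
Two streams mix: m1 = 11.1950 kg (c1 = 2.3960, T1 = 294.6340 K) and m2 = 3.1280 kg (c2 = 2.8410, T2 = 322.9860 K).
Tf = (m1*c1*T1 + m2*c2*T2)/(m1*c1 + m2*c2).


num = 10773.2955
den = 35.7099
Tf = 301.6896 K

301.6896 K


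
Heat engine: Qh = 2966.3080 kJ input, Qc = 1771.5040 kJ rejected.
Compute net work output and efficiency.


W = 2966.3080 - 1771.5040 = 1194.8040 kJ
eta = 1194.8040 / 2966.3080 = 0.4028 = 40.2792%

W = 1194.8040 kJ, eta = 40.2792%


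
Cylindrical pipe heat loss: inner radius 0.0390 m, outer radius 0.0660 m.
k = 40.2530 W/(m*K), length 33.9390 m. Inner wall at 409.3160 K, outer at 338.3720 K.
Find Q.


dT = 70.9440 K
ln(ro/ri) = 0.5261
Q = 2*pi*40.2530*33.9390*70.9440 / 0.5261 = 1157524.6079 W

1157524.6079 W


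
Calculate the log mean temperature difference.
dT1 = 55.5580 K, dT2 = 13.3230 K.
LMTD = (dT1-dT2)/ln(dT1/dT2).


dT1/dT2 = 4.1701
ln(dT1/dT2) = 1.4279
LMTD = 42.2350 / 1.4279 = 29.5777 K

29.5777 K


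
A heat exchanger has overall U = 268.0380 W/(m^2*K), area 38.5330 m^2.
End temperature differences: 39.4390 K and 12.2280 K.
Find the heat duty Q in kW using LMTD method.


LMTD = 23.2369 K
Q = 268.0380 * 38.5330 * 23.2369 = 239997.5842 W = 239.9976 kW

239.9976 kW


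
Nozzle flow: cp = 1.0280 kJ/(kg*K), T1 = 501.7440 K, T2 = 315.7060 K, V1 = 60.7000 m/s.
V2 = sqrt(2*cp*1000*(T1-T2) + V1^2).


dT = 186.0380 K
2*cp*1000*dT = 382494.1280
V1^2 = 3684.4900
V2 = sqrt(386178.6180) = 621.4327 m/s

621.4327 m/s


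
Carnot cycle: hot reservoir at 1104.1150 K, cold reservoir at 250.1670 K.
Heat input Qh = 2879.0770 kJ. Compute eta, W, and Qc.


eta = 1 - 250.1670/1104.1150 = 0.7734
W = 0.7734 * 2879.0770 = 2226.7445 kJ
Qc = 2879.0770 - 2226.7445 = 652.3325 kJ

eta = 77.3423%, W = 2226.7445 kJ, Qc = 652.3325 kJ


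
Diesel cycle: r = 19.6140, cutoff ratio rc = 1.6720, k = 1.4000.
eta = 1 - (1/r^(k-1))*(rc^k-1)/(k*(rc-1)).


r^(k-1) = 3.2887
rc^k = 2.0537
eta = 0.6594 = 65.9450%

65.9450%


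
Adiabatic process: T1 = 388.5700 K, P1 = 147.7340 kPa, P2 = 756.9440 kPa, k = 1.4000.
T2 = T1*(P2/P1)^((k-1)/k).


(k-1)/k = 0.2857
(P2/P1)^exp = 1.5949
T2 = 388.5700 * 1.5949 = 619.7369 K

619.7369 K


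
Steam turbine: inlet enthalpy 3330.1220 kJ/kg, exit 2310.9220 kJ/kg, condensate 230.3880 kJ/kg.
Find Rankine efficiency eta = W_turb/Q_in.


W = 1019.2000 kJ/kg
Q_in = 3099.7340 kJ/kg
eta = 0.3288 = 32.8802%

eta = 32.8802%


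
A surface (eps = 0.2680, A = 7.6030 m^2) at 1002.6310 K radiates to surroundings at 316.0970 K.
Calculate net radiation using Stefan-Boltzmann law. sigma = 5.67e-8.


T^4 = 1.0106e+12
Tsurr^4 = 9.9835e+09
Q = 0.2680 * 5.67e-8 * 7.6030 * 1.0006e+12 = 115599.4023 W

115599.4023 W


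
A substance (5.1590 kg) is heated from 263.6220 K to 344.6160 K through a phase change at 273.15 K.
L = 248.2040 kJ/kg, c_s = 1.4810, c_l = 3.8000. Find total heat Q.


Q1 (sensible, solid) = 5.1590 * 1.4810 * 9.5280 = 72.7985 kJ
Q2 (latent) = 5.1590 * 248.2040 = 1280.4844 kJ
Q3 (sensible, liquid) = 5.1590 * 3.8000 * 71.4660 = 1401.0338 kJ
Q_total = 2754.3167 kJ

2754.3167 kJ


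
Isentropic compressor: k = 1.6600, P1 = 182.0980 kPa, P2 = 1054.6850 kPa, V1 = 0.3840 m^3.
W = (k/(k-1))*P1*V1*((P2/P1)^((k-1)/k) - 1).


(k-1)/k = 0.3976
(P2/P1)^exp = 2.0104
W = 2.5152 * 182.0980 * 0.3840 * (2.0104 - 1) = 177.7079 kJ

177.7079 kJ


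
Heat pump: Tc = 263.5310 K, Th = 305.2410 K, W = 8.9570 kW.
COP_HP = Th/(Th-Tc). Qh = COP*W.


COP = 305.2410 / 41.7100 = 7.3182
Qh = 7.3182 * 8.9570 = 65.5489 kW

COP = 7.3182, Qh = 65.5489 kW


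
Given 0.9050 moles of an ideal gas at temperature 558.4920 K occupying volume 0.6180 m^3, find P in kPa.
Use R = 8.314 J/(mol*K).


P = nRT/V = 0.9050 * 8.314 * 558.4920 / 0.6180
= 4202.1888 / 0.6180 = 6799.6582 Pa = 6.7997 kPa

6.7997 kPa


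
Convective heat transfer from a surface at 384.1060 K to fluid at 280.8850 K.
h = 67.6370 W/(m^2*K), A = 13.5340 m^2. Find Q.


dT = 103.2210 K
Q = 67.6370 * 13.5340 * 103.2210 = 94488.4165 W

94488.4165 W


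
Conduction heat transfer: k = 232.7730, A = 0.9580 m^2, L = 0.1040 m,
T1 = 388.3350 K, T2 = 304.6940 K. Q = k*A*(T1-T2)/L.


dT = 83.6410 K
Q = 232.7730 * 0.9580 * 83.6410 / 0.1040 = 179342.8183 W

179342.8183 W


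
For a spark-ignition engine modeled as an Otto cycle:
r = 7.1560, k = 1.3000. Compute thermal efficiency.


r^(k-1) = 1.8047
eta = 1 - 1/1.8047 = 0.4459 = 44.5886%

44.5886%


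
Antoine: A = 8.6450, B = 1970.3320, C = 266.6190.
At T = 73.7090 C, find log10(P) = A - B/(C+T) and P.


C+T = 340.3280
B/(C+T) = 5.7895
log10(P) = 8.6450 - 5.7895 = 2.8555
P = 10^2.8555 = 716.9536 mmHg

716.9536 mmHg


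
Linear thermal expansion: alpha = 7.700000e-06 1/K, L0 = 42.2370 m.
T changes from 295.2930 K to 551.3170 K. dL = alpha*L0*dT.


dT = 256.0240 K
dL = 7.700000e-06 * 42.2370 * 256.0240 = 0.083265 m
L_final = 42.320265 m

dL = 0.083265 m


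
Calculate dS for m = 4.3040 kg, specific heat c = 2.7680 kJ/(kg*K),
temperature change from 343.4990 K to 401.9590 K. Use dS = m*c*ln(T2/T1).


T2/T1 = 1.1702
ln(T2/T1) = 0.1572
dS = 4.3040 * 2.7680 * 0.1572 = 1.8724 kJ/K

1.8724 kJ/K


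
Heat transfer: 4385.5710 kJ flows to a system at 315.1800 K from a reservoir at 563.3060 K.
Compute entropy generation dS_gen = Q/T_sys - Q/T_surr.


dS_sys = 4385.5710/315.1800 = 13.9145 kJ/K
dS_surr = -4385.5710/563.3060 = -7.7854 kJ/K
dS_gen = 13.9145 - 7.7854 = 6.1291 kJ/K (irreversible)

dS_gen = 6.1291 kJ/K, irreversible


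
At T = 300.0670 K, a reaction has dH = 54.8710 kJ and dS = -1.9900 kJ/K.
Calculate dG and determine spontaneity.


T*dS = 300.0670 * -1.9900 = -597.1333 kJ
dG = 54.8710 + 597.1333 = 652.0043 kJ (non-spontaneous)

dG = 652.0043 kJ, non-spontaneous


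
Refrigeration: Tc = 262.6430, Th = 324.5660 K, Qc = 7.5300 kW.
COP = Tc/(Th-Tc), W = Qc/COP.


COP = 262.6430 / 61.9230 = 4.2414
W = 7.5300 / 4.2414 = 1.7753 kW

COP = 4.2414, W = 1.7753 kW


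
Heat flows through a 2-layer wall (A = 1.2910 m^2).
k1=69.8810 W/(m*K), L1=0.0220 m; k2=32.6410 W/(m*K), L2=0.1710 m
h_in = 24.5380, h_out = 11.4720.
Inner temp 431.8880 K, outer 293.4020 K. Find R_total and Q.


R_conv_in = 1/(24.5380*1.2910) = 0.0316
R_1 = 0.0220/(69.8810*1.2910) = 0.0002
R_2 = 0.1710/(32.6410*1.2910) = 0.0041
R_conv_out = 1/(11.4720*1.2910) = 0.0675
R_total = 0.1034 K/W
Q = 138.4860 / 0.1034 = 1339.4624 W

R_total = 0.1034 K/W, Q = 1339.4624 W


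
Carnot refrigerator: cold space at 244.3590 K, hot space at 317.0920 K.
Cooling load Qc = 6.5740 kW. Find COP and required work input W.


COP = 244.3590 / 72.7330 = 3.3597
W = 6.5740 / 3.3597 = 1.9567 kW

COP = 3.3597, W = 1.9567 kW


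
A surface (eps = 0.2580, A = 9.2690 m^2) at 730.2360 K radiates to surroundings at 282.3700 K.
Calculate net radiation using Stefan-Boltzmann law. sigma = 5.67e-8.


T^4 = 2.8435e+11
Tsurr^4 = 6.3573e+09
Q = 0.2580 * 5.67e-8 * 9.2690 * 2.7799e+11 = 37693.6960 W

37693.6960 W


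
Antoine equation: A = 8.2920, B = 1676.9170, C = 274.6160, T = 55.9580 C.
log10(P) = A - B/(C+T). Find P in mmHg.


C+T = 330.5740
B/(C+T) = 5.0727
log10(P) = 8.2920 - 5.0727 = 3.2193
P = 10^3.2193 = 1656.7494 mmHg

1656.7494 mmHg


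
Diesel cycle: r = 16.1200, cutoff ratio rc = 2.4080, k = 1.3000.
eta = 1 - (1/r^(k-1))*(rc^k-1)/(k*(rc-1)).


r^(k-1) = 2.3026
rc^k = 3.1344
eta = 0.4936 = 49.3571%

49.3571%


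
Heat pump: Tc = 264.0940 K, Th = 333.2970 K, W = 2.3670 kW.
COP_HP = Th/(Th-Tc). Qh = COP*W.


COP = 333.2970 / 69.2030 = 4.8162
Qh = 4.8162 * 2.3670 = 11.4000 kW

COP = 4.8162, Qh = 11.4000 kW


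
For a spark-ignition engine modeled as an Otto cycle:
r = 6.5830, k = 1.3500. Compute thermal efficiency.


r^(k-1) = 1.9340
eta = 1 - 1/1.9340 = 0.4829 = 48.2927%

48.2927%


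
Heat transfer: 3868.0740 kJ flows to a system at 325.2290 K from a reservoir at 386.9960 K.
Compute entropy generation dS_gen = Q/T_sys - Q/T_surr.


dS_sys = 3868.0740/325.2290 = 11.8934 kJ/K
dS_surr = -3868.0740/386.9960 = -9.9951 kJ/K
dS_gen = 11.8934 - 9.9951 = 1.8983 kJ/K (irreversible)

dS_gen = 1.8983 kJ/K, irreversible


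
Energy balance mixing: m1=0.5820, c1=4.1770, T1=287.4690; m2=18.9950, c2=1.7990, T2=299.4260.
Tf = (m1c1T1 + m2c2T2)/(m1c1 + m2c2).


num = 10930.8279
den = 36.6030
Tf = 298.6319 K

298.6319 K


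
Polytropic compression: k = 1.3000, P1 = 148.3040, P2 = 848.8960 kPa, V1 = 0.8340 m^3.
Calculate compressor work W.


(k-1)/k = 0.2308
(P2/P1)^exp = 1.4957
W = 4.3333 * 148.3040 * 0.8340 * (1.4957 - 1) = 265.6986 kJ

265.6986 kJ


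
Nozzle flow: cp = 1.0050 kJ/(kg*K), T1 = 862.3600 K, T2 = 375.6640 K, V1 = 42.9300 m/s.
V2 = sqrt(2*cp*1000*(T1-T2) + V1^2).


dT = 486.6960 K
2*cp*1000*dT = 978258.9600
V1^2 = 1842.9849
V2 = sqrt(980101.9449) = 990.0010 m/s

990.0010 m/s


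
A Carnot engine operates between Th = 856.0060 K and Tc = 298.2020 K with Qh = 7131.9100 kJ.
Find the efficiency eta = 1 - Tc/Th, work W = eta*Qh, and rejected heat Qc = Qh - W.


eta = 1 - 298.2020/856.0060 = 0.6516
W = 0.6516 * 7131.9100 = 4647.4066 kJ
Qc = 7131.9100 - 4647.4066 = 2484.5034 kJ

eta = 65.1636%, W = 4647.4066 kJ, Qc = 2484.5034 kJ


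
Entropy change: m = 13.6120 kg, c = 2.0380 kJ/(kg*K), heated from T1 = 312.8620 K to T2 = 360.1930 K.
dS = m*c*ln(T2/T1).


T2/T1 = 1.1513
ln(T2/T1) = 0.1409
dS = 13.6120 * 2.0380 * 0.1409 = 3.9081 kJ/K

3.9081 kJ/K
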